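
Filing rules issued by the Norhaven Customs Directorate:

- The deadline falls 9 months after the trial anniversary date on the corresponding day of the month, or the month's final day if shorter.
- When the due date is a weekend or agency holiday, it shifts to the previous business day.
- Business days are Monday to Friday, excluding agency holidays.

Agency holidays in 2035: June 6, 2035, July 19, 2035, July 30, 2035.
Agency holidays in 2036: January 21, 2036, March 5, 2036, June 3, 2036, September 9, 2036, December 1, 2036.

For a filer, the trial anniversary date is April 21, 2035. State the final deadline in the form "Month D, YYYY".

January 18, 2036

9 months from April 21, 2035 is January 21, 2036.
January 21, 2036 is a listed holiday; the preceding business day is January 18, 2036 (Friday).
Final deadline: January 18, 2036.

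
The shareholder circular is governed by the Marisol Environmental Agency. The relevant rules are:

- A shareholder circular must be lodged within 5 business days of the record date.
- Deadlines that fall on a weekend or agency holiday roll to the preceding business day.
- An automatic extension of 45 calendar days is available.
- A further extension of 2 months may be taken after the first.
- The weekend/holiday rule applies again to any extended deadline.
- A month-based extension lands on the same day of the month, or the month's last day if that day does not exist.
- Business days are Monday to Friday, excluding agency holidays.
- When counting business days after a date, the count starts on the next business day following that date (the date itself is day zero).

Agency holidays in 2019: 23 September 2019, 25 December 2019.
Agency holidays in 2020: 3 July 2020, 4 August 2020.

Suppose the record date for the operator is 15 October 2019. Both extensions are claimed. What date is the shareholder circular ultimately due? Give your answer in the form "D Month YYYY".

5 business days after 15 October 2019, excluding weekends and holidays, is 22 October 2019.
22 October 2019 is a Tuesday and not a listed holiday, so it stands.
Add the 45 calendar-day extension to 22 October 2019: 6 December 2019.
6 December 2019 is a Friday and not a listed holiday, so it stands.
The 2 months extension carries 6 December 2019 to 6 February 2020.
6 February 2020 falls on a Thursday, which is a business day, so no adjustment is needed.
So the filing is due 6 February 2020.

6 February 2020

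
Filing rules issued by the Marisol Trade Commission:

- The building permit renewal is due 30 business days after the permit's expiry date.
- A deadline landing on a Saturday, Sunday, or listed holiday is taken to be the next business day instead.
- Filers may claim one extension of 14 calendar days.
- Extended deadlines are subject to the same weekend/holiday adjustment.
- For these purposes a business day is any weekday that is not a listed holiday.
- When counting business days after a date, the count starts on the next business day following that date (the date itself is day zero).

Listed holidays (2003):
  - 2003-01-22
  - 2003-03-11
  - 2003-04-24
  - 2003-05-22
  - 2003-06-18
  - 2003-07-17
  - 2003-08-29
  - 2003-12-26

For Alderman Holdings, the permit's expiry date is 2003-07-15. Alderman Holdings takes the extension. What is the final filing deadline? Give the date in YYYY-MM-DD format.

Starting the day after 2003-07-15 and counting 30 business days lands on 2003-08-27.
2003-08-27 is a Wednesday and not a listed holiday, so it stands.
With the 14-day extension, 2003-08-27 becomes 2003-09-10.
2003-09-10 is a Wednesday and not a listed holiday, so it stands.
The final due date is 2003-09-10.

2003-09-10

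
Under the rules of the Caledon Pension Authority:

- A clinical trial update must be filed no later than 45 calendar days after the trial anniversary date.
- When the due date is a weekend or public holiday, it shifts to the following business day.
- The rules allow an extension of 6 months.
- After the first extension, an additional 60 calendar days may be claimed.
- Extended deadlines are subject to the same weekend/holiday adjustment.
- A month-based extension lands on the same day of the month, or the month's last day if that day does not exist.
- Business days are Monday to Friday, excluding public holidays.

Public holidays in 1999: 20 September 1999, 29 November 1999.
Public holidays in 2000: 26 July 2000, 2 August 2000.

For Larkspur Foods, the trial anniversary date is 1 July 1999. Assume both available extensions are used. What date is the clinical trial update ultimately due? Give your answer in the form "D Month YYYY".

Adding 45 calendar days to 1 July 1999 gives 15 August 1999.
15 August 1999 is a Sunday, so it moves to the next business day, 16 August 1999 (Monday).
Add 6 months to 16 August 1999: 16 February 2000.
16 February 2000 falls on a Wednesday, which is a business day, so no adjustment is needed.
Add the 60 calendar-day extension to 16 February 2000: 16 April 2000.
16 April 2000 is a Sunday; the next business day is 17 April 2000 (Monday).
So the filing is due 17 April 2000.

17 April 2000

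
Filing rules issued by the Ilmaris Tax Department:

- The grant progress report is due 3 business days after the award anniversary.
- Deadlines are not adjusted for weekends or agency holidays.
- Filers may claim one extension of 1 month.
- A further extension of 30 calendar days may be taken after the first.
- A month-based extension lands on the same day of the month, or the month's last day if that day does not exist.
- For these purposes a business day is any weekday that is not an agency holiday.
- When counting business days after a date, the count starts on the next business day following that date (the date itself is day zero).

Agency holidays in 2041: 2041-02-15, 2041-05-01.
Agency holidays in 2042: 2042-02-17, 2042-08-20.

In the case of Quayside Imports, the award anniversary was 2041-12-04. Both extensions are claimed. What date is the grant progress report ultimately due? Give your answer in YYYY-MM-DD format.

2042-02-08

Starting the day after 2041-12-04 and counting 3 business days lands on 2041-12-09.
2041-12-09 falls on a Monday. The rules make no weekend/holiday allowance, so it remains 2041-12-09.
Applying the 1 month extension: 1 month after 2041-12-09 is 2042-01-09.
No adjustment is made for weekends or holidays, so 2042-01-09 stands.
With the 30-day extension, 2042-01-09 becomes 2042-02-08.
2042-02-08 is a Saturday; no weekend or holiday adjustment applies.
So the filing is due 2042-02-08.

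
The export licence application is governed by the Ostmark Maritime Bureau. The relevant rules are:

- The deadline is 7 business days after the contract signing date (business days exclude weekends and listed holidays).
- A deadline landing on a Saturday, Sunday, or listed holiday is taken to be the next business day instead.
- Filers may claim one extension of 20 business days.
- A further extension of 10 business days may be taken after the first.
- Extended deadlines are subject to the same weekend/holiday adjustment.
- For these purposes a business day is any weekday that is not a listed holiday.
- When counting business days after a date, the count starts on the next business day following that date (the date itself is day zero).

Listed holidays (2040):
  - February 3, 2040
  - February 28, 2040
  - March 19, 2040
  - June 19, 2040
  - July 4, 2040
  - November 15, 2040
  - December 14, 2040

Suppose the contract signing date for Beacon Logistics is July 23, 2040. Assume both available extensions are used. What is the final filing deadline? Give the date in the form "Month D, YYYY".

September 12, 2040

7 business days after July 23, 2040, excluding weekends and holidays, is August 1, 2040.
August 1, 2040 is a Wednesday and not a listed holiday, so it stands.
The 20-business-day extension runs from August 1, 2040 to August 29, 2040.
August 29, 2040 (Wednesday) is already a business day.
Counting 10 further business days from August 29, 2040 reaches September 12, 2040.
September 12, 2040 falls on a Wednesday, which is a business day, so no adjustment is needed.
The final due date is September 12, 2040.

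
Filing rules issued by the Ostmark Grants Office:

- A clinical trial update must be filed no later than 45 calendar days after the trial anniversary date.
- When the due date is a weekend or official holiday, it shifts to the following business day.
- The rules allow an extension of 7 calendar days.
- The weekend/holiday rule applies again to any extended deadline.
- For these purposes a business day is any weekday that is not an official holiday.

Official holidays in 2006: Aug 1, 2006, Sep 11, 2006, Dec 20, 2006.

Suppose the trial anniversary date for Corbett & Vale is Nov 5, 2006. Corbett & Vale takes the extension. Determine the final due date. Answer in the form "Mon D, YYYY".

45 calendar days after Nov 5, 2006 is Dec 20, 2006.
Dec 20, 2006 is a listed holiday, so it moves to the next business day, Dec 21, 2006 (Thursday).
Add the 7 calendar-day extension to Dec 21, 2006: Dec 28, 2006.
Since Dec 28, 2006 is a Thursday and not a holiday, the date is unchanged.
Final deadline: Dec 28, 2006.

Dec 28, 2006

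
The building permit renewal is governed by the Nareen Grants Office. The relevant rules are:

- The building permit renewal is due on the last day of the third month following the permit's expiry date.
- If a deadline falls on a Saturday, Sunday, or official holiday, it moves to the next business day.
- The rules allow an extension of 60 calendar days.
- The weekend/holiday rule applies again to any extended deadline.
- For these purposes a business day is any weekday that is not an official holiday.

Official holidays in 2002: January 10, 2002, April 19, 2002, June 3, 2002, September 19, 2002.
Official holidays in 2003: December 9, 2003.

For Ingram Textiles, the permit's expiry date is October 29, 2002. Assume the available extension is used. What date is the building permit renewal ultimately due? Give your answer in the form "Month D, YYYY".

The third month after October 29, 2002 is January 2003, whose last day is January 31, 2003.
January 31, 2003 is a Friday and not a listed holiday, so it stands.
Applying the 60-calendar-day extension: January 31, 2003 + 60 days = April 1, 2003.
April 1, 2003 falls on a Tuesday, which is a business day, so no adjustment is needed.
Deadline: April 1, 2003.

April 1, 2003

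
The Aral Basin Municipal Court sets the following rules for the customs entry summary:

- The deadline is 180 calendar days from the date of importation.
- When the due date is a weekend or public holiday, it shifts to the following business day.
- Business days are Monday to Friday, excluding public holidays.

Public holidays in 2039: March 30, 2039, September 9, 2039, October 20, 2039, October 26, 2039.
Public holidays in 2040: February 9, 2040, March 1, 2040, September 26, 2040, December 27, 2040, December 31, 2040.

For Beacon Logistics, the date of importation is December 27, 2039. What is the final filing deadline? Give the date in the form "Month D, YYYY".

June 25, 2040

Trigger date December 27, 2039 + 180 calendar days = June 24, 2040.
June 24, 2040 is a Sunday; the next business day is June 25, 2040 (Monday).
Deadline: June 25, 2040.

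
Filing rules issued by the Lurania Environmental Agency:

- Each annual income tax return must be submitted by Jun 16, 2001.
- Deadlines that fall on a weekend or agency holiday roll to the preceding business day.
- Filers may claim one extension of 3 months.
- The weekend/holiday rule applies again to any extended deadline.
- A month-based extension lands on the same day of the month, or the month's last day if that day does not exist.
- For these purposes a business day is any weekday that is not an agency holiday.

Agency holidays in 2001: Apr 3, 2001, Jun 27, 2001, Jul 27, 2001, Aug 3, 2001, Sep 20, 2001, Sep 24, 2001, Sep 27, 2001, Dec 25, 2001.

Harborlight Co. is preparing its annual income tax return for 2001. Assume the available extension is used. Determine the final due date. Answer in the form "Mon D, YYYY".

Start from the fixed due date, Jun 16, 2001.
Jun 16, 2001 is a Saturday; the preceding business day is Jun 15, 2001 (Friday).
Add 3 months to Jun 15, 2001: Sep 15, 2001.
Sep 15, 2001 falls on a Saturday. Rolling to the preceding business day gives Sep 14, 2001, a Friday.
Deadline: Sep 14, 2001.

Sep 14, 2001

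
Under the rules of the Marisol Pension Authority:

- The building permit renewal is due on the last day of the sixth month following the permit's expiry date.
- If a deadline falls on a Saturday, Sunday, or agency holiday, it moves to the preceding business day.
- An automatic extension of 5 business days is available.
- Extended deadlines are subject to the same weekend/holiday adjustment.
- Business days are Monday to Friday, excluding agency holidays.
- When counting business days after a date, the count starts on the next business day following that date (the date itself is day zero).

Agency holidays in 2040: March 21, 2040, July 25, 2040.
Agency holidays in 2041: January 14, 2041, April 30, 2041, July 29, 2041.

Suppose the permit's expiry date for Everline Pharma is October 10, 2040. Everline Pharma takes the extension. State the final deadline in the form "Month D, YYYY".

May 7, 2041

6 months after October 10, 2040 is April 2041; that month ends on April 30, 2041.
Because April 30, 2041 is a listed holiday, the deadline becomes April 29, 2041 (Monday).
Counting 5 further business days from April 29, 2041 reaches May 7, 2041.
May 7, 2041 (Tuesday) is already a business day.
Deadline: May 7, 2041.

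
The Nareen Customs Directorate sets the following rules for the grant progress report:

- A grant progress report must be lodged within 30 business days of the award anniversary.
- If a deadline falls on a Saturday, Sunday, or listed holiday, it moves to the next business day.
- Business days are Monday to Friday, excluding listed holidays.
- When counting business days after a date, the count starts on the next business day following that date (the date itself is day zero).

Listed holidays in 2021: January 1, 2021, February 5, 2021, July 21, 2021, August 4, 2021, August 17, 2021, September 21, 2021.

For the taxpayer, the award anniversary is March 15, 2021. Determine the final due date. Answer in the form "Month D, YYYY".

Starting the day after March 15, 2021 and counting 30 business days lands on April 26, 2021.
April 26, 2021 (Monday) is already a business day.
Final deadline: April 26, 2021.

April 26, 2021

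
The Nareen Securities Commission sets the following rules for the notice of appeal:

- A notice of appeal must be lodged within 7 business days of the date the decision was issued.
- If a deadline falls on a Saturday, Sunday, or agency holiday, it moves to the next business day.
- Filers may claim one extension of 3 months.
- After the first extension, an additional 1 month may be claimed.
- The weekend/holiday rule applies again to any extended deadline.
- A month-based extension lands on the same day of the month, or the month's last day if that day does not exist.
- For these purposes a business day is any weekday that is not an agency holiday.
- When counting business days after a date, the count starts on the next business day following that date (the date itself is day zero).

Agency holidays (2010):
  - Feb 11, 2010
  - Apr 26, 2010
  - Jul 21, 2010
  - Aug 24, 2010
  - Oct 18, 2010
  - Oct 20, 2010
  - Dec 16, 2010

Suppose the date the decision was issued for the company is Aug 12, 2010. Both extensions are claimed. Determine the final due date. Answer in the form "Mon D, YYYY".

7 business days after Aug 12, 2010, excluding weekends and holidays, is Aug 23, 2010.
Aug 23, 2010 is a Monday and not a listed holiday, so it stands.
Add 3 months to Aug 23, 2010: Nov 23, 2010.
Nov 23, 2010 (Tuesday) is already a business day.
Applying the 1 month extension: 1 month after Nov 23, 2010 is Dec 23, 2010.
Dec 23, 2010 falls on a Thursday, which is a business day, so no adjustment is needed.
The final due date is Dec 23, 2010.

Dec 23, 2010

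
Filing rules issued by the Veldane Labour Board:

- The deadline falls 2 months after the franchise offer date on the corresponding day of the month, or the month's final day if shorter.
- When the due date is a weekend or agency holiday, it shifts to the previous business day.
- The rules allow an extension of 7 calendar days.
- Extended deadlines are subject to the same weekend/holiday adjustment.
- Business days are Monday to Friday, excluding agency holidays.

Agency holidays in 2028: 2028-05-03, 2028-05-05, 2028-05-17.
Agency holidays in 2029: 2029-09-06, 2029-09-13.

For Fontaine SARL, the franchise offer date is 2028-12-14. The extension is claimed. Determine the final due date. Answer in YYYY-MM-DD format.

2029-02-21

Moving 2 months forward from 2028-12-14 on the corresponding day gives 2029-02-14.
2029-02-14 (Wednesday) is already a business day.
Applying the 7-calendar-day extension: 2029-02-14 + 7 days = 2029-02-21.
2029-02-21 (Wednesday) is already a business day.
Final deadline: 2029-02-21.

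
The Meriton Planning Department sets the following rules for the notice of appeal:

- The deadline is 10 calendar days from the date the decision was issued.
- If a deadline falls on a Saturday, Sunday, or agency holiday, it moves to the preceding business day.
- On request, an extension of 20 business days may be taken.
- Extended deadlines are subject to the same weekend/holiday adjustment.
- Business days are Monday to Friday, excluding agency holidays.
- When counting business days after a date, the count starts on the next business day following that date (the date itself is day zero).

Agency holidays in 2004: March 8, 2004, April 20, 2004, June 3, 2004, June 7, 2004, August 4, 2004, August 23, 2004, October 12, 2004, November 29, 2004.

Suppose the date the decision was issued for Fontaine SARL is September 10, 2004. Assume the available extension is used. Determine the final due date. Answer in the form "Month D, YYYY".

October 19, 2004

Trigger date September 10, 2004 + 10 calendar days = September 20, 2004.
September 20, 2004 is a Monday and not a listed holiday, so it stands.
Counting 20 further business days from September 20, 2004 reaches October 19, 2004.
Since October 19, 2004 is a Tuesday and not a holiday, the date is unchanged.
So the filing is due October 19, 2004.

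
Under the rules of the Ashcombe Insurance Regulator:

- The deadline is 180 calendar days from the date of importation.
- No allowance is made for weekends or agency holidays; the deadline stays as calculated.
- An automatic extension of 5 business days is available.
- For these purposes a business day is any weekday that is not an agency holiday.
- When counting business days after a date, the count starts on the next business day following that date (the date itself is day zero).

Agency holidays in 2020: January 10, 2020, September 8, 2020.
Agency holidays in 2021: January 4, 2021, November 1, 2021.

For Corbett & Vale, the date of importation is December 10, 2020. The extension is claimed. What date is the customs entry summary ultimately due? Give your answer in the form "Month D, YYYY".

June 15, 2021

From December 10, 2020, 180 calendar days later is June 8, 2021.
June 8, 2021 falls on a Tuesday. The rules make no weekend/holiday allowance, so it remains June 8, 2021.
Applying the 5-business-day extension: 5 business days after June 8, 2021 is June 15, 2021.
No adjustment is made for weekends or holidays, so June 15, 2021 stands.
Final deadline: June 15, 2021.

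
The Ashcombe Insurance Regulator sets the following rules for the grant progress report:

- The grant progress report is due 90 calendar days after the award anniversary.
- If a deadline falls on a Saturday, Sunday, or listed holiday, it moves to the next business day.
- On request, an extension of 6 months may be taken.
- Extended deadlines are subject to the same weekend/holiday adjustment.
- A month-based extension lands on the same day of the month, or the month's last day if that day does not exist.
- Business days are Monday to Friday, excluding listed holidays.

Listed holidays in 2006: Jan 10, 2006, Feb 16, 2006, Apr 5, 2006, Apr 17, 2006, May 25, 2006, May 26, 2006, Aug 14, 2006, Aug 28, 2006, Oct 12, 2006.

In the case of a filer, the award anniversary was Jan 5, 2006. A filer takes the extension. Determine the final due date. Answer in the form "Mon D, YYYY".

90 calendar days after Jan 5, 2006 is Apr 5, 2006.
Apr 5, 2006 falls on a listed holiday. Rolling to the next business day gives Apr 6, 2006, a Thursday.
Applying the 6 months extension: 6 months after Apr 6, 2006 is Oct 6, 2006.
Since Oct 6, 2006 is a Friday and not a holiday, the date is unchanged.
So the filing is due Oct 6, 2006.

Oct 6, 2006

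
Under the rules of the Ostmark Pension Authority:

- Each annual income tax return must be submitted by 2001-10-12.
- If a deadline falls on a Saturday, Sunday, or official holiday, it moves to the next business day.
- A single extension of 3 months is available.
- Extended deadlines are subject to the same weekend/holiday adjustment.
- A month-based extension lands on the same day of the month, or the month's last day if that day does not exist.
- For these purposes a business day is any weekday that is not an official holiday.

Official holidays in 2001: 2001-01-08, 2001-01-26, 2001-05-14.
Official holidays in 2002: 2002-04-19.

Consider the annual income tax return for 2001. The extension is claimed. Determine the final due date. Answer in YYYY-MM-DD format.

2002-01-14

The stated deadline is 2001-10-12.
2001-10-12 is a Friday and not a listed holiday, so it stands.
Add 3 months to 2001-10-12: 2002-01-12.
2002-01-12 is a Saturday, so it moves to the next business day, 2002-01-14 (Monday).
So the filing is due 2002-01-14.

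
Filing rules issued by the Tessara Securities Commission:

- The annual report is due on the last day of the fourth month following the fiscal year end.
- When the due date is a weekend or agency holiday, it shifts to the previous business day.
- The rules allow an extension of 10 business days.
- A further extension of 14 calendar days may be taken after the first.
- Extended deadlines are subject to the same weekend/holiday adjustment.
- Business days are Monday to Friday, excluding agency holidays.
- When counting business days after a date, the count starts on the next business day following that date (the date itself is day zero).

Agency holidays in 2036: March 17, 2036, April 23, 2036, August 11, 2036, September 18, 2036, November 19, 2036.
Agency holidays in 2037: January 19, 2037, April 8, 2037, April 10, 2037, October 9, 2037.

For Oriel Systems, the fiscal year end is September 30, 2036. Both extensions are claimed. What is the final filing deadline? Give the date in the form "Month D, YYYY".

February 27, 2037

4 months after September 30, 2036 is January 2037; that month ends on January 31, 2037.
Because January 31, 2037 is a Saturday, the deadline becomes January 30, 2037 (Friday).
Counting 10 further business days from January 30, 2037 reaches February 13, 2037.
Since February 13, 2037 is a Friday and not a holiday, the date is unchanged.
Add the 14 calendar-day extension to February 13, 2037: February 27, 2037.
February 27, 2037 falls on a Friday, which is a business day, so no adjustment is needed.
Deadline: February 27, 2037.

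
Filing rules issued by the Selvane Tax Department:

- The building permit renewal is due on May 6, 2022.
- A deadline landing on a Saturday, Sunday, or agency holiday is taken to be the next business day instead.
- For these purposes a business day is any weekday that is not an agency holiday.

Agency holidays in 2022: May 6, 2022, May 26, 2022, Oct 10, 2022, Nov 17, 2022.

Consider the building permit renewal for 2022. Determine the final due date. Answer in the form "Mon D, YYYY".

Start from the fixed due date, May 6, 2022.
Because May 6, 2022 is a listed holiday, the deadline becomes May 9, 2022 (Monday).
The final due date is May 9, 2022.

May 9, 2022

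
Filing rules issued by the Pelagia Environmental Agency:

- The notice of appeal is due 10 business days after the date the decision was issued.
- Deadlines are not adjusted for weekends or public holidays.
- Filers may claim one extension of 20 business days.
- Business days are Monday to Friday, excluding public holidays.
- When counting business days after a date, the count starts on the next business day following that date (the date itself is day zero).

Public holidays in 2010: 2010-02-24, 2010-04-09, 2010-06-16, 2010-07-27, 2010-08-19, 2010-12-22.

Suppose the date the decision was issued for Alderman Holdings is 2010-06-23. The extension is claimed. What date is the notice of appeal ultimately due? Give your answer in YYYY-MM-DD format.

Counting 10 business days after 2010-06-23 (skipping weekends and listed holidays) reaches 2010-07-07.
2010-07-07 is a Wednesday; no weekend or holiday adjustment applies.
Counting 20 further business days from 2010-07-07 reaches 2010-08-05.
2010-08-05 falls on a Thursday. The rules make no weekend/holiday allowance, so it remains 2010-08-05.
The final due date is 2010-08-05.

2010-08-05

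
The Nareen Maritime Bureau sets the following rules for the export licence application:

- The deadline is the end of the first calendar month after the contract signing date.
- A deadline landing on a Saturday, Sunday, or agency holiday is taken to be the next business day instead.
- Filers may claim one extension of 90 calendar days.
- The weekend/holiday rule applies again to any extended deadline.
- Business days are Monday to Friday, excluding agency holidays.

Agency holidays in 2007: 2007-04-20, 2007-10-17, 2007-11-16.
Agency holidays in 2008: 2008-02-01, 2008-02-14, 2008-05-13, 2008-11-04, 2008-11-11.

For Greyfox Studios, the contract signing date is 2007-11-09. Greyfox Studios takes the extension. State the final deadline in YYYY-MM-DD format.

1 month after 2007-11-09 is December 2007; that month ends on 2007-12-31.
Since 2007-12-31 is a Monday and not a holiday, the date is unchanged.
Add the 90 calendar-day extension to 2007-12-31: 2008-03-30.
2008-03-30 is a Sunday, so it moves to the next business day, 2008-03-31 (Monday).
So the filing is due 2008-03-31.

2008-03-31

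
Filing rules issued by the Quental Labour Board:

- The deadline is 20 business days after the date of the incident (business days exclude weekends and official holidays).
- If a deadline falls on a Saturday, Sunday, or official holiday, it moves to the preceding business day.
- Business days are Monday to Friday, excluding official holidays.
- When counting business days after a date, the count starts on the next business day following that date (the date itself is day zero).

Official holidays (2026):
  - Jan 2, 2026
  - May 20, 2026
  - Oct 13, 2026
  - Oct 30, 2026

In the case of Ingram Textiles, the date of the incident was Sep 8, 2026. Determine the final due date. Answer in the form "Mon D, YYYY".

Counting 20 business days after Sep 8, 2026 (skipping weekends and listed holidays) reaches Oct 6, 2026.
Oct 6, 2026 is a Tuesday and not a listed holiday, so it stands.
The final due date is Oct 6, 2026.

Oct 6, 2026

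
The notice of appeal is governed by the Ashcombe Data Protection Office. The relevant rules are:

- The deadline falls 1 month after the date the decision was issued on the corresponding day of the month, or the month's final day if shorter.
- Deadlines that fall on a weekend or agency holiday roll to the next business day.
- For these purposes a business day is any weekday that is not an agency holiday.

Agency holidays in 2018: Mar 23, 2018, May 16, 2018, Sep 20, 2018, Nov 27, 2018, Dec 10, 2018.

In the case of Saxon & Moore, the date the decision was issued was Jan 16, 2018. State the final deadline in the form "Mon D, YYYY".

1 month from Jan 16, 2018 is Feb 16, 2018.
Since Feb 16, 2018 is a Friday and not a holiday, the date is unchanged.
The final due date is Feb 16, 2018.

Feb 16, 2018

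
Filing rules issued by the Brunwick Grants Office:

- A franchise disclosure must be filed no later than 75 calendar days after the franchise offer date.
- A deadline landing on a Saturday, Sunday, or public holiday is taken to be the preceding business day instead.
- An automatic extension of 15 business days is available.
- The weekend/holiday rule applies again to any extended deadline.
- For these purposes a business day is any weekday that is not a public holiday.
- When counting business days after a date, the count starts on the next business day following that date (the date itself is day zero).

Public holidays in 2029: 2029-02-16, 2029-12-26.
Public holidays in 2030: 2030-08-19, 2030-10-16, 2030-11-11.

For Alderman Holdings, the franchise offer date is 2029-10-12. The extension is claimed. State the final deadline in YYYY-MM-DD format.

75 calendar days after 2029-10-12 is 2029-12-26.
Because 2029-12-26 is a listed holiday, the deadline becomes 2029-12-25 (Tuesday).
Counting 15 further business days from 2029-12-25 reaches 2030-01-16.
2030-01-16 is a Wednesday and not a listed holiday, so it stands.
Deadline: 2030-01-16.

2030-01-16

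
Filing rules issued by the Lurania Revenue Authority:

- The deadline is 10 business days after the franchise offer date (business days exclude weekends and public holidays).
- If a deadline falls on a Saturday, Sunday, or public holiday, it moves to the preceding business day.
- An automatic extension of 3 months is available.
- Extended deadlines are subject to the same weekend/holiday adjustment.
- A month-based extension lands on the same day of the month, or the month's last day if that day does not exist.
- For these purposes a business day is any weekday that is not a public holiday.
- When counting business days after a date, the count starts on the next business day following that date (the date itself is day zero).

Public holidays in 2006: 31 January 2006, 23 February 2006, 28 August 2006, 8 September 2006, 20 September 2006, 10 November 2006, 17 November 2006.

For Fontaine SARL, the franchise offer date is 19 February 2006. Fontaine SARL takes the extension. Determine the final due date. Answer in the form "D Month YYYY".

6 June 2006

Starting the day after 19 February 2006 and counting 10 business days lands on 6 March 2006.
6 March 2006 falls on a Monday, which is a business day, so no adjustment is needed.
Applying the 3 months extension: 3 months after 6 March 2006 is 6 June 2006.
6 June 2006 is a Tuesday and not a listed holiday, so it stands.
The final due date is 6 June 2006.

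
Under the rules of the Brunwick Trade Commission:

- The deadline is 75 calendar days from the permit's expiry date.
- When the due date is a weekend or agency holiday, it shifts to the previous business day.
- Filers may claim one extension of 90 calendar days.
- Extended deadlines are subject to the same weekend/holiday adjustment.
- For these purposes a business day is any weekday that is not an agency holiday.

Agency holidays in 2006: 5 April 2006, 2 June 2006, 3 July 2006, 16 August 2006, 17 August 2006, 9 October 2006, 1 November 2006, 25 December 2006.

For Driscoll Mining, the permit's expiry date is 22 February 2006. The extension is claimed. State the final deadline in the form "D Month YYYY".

4 August 2006

75 calendar days after 22 February 2006 is 8 May 2006.
8 May 2006 (Monday) is already a business day.
With the 90-day extension, 8 May 2006 becomes 6 August 2006.
6 August 2006 is a Sunday, so it moves to the preceding business day, 4 August 2006 (Friday).
Final deadline: 4 August 2006.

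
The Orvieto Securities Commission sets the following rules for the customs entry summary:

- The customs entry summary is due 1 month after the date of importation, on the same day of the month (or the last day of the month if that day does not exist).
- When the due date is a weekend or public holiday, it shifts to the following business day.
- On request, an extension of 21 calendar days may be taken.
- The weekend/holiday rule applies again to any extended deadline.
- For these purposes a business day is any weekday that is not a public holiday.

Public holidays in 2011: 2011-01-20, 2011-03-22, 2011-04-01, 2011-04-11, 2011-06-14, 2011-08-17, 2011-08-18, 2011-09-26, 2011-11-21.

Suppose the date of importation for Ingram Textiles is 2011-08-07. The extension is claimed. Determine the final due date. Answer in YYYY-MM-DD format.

2011-09-28

Moving 1 month forward from 2011-08-07 on the corresponding day gives 2011-09-07.
Since 2011-09-07 is a Wednesday and not a holiday, the date is unchanged.
Applying the 21-calendar-day extension: 2011-09-07 + 21 days = 2011-09-28.
2011-09-28 (Wednesday) is already a business day.
So the filing is due 2011-09-28.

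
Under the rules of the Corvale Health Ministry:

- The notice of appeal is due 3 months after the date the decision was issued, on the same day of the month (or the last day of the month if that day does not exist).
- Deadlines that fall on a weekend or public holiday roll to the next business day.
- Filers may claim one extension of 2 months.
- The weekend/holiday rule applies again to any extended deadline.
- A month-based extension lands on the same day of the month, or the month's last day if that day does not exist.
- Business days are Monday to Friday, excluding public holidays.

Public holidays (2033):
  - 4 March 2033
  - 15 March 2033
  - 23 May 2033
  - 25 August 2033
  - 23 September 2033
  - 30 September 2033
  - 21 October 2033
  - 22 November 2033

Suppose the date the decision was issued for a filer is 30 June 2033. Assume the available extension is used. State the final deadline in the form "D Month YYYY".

5 December 2033

Moving 3 months forward from 30 June 2033 on the corresponding day gives 30 September 2033.
30 September 2033 is a listed holiday; the next business day is 3 October 2033 (Monday).
Applying the 2 months extension: 2 months after 3 October 2033 is 3 December 2033.
3 December 2033 falls on a Saturday. Rolling to the next business day gives 5 December 2033, a Monday.
So the filing is due 5 December 2033.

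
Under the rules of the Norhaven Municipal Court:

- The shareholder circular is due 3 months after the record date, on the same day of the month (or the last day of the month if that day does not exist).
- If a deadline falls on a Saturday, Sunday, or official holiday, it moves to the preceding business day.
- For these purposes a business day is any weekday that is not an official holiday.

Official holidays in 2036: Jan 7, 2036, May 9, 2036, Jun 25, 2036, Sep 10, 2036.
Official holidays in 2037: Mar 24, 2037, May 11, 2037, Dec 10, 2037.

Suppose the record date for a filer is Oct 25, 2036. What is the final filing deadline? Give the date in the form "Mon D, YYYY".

Jan 23, 2037

Moving 3 months forward from Oct 25, 2036 on the corresponding day gives Jan 25, 2037.
Jan 25, 2037 is a Sunday, so it moves to the preceding business day, Jan 23, 2037 (Friday).
Deadline: Jan 23, 2037.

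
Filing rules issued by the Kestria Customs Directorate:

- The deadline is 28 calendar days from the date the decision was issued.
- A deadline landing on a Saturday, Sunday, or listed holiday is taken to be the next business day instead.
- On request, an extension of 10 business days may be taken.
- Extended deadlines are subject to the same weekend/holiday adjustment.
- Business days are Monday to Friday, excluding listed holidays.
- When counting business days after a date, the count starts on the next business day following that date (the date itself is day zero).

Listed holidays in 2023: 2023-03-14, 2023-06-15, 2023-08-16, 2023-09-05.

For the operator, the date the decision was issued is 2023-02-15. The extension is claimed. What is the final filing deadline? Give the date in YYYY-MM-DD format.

28 calendar days after 2023-02-15 is 2023-03-15.
Since 2023-03-15 is a Wednesday and not a holiday, the date is unchanged.
The 10-business-day extension runs from 2023-03-15 to 2023-03-29.
2023-03-29 falls on a Wednesday, which is a business day, so no adjustment is needed.
Final deadline: 2023-03-29.

2023-03-29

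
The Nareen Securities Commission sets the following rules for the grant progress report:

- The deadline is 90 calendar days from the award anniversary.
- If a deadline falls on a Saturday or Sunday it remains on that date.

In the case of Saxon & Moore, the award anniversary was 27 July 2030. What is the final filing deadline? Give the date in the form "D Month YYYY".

25 October 2030

Adding 90 calendar days to 27 July 2030 gives 25 October 2030.
No adjustment is made for weekends or holidays, so 25 October 2030 stands.
Deadline: 25 October 2030.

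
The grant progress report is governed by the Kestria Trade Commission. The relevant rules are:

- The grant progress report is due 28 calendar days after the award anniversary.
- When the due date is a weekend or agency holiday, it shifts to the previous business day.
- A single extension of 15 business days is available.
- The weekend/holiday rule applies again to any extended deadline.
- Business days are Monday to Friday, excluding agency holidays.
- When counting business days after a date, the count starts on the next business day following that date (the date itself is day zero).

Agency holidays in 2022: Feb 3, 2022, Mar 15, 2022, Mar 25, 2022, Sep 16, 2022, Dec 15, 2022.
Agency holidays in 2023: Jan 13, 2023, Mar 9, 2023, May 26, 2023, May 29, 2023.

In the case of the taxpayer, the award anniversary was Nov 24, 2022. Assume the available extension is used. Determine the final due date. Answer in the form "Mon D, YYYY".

From Nov 24, 2022, 28 calendar days later is Dec 22, 2022.
Dec 22, 2022 is a Thursday and not a listed holiday, so it stands.
Applying the 15-business-day extension: 15 business days after Dec 22, 2022 is Jan 12, 2023.
Jan 12, 2023 (Thursday) is already a business day.
Deadline: Jan 12, 2023.

Jan 12, 2023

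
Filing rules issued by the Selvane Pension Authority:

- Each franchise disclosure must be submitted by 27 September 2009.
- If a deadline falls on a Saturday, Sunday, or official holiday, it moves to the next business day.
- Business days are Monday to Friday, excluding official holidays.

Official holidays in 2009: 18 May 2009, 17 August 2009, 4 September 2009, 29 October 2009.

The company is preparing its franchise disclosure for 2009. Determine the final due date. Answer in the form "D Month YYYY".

The stated deadline is 27 September 2009.
27 September 2009 is a Sunday, so it moves to the next business day, 28 September 2009 (Monday).
The final due date is 28 September 2009.

28 September 2009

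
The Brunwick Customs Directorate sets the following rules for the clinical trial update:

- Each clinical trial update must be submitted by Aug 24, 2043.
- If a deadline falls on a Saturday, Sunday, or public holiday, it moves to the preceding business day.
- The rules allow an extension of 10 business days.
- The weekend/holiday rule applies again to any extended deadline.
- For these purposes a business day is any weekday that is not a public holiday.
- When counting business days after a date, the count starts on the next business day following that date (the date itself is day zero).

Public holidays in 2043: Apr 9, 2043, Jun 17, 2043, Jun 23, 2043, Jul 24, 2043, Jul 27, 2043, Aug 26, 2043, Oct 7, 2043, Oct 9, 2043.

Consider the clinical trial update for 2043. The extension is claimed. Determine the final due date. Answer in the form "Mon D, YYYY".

The stated deadline is Aug 24, 2043.
Aug 24, 2043 is a Monday and not a listed holiday, so it stands.
The 10-business-day extension runs from Aug 24, 2043 to Sep 8, 2043.
Sep 8, 2043 is a Tuesday and not a listed holiday, so it stands.
Deadline: Sep 8, 2043.

Sep 8, 2043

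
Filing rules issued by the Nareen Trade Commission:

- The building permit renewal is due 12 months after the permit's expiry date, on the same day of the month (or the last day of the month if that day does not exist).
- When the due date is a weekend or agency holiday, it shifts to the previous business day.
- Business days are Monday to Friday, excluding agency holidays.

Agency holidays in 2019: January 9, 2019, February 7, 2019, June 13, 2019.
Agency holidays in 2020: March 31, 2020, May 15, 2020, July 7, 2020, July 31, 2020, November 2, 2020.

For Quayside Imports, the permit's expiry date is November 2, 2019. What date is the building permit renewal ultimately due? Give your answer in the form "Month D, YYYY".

October 30, 2020

12 months after November 2, 2019, on the same day of the month, is November 2, 2020.
Because November 2, 2020 is a listed holiday, the deadline becomes October 30, 2020 (Friday).
So the filing is due October 30, 2020.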